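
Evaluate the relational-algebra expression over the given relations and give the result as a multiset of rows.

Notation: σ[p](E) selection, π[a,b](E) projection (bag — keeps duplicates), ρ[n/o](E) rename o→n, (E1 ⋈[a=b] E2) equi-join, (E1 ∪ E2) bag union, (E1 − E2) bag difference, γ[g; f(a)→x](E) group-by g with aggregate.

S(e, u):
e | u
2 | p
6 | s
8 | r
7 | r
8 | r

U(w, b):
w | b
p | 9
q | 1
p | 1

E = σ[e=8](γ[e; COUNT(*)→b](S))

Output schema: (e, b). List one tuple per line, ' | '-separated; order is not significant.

Per-node cardinality:
  S → 5
  γ[e; COUNT(*)→b](S) → 4
  σ[e=8](γ[e; COUNT(*)→b](S)) → 1

== RESULT ==
e | b
8 | 2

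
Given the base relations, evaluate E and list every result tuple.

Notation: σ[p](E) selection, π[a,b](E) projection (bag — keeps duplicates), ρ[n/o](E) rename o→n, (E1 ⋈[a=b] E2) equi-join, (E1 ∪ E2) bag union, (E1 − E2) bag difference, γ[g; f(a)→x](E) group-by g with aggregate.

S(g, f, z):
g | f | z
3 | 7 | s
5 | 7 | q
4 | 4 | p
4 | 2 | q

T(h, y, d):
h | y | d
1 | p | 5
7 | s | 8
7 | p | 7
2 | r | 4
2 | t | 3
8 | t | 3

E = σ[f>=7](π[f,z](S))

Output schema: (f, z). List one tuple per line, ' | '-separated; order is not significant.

Stepwise |·|:
  S → 4
  π[f,z](S) → 4
  σ[f>=7](π[f,z](S)) → 2

== RESULT ==
f | z
7 | q
7 | s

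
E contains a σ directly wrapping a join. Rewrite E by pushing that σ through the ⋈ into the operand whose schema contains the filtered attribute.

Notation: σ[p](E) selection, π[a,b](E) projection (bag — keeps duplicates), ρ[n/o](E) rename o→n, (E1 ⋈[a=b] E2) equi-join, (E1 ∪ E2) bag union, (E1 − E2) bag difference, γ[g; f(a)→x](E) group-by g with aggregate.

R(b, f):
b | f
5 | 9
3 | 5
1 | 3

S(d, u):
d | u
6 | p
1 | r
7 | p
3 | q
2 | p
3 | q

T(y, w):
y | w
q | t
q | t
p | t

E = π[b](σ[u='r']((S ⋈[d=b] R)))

σ filters on u, owned by the left side.
E' = π[b]((σ[u='r'](S) ⋈[d=b] R))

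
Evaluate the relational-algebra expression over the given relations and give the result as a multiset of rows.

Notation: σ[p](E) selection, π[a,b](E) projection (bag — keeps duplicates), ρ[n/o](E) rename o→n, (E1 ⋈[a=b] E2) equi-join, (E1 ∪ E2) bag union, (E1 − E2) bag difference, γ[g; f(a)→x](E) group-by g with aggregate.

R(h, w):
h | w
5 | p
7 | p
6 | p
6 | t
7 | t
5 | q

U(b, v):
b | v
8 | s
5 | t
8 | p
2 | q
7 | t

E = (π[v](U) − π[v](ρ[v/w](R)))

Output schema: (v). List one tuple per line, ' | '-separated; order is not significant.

Per-node cardinality:
  U → 5
  π[v](U) → 5
  R → 6
  ρ[v/w](R) → 6
  π[v](ρ[v/w](R)) → 6
  (π[v](U) − π[v](ρ[v/w](R))) → 1

== RESULT ==
v
s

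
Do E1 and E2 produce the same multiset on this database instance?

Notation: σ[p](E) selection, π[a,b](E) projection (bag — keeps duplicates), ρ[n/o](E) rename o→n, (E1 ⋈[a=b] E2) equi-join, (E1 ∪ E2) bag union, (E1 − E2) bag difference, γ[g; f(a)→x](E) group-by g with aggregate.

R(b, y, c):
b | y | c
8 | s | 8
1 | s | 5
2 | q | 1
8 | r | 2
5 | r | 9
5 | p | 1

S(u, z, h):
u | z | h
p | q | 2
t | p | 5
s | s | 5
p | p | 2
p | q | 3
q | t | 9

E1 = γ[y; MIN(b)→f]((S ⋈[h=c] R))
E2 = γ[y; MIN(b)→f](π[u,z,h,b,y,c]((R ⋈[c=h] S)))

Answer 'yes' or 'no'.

E1 stepwise |·|:
  S → 6
  R → 6
  (S ⋈[h=c] R) → 5
  γ[y; MIN(b)→f]((S ⋈[h=c] R)) → 2
E2 stepwise |·|:
  R → 6
  S → 6
  (R ⋈[c=h] S) → 5
  π[u,z,h,b,y,c]((R ⋈[c=h] S)) → 5
  γ[y; MIN(b)→f](π[u,z,h,b,y,c]((R ⋈[c=h] S))) → 2

E1 and E2 produce the same multiset:
y | f
r | 5
s | 1

yes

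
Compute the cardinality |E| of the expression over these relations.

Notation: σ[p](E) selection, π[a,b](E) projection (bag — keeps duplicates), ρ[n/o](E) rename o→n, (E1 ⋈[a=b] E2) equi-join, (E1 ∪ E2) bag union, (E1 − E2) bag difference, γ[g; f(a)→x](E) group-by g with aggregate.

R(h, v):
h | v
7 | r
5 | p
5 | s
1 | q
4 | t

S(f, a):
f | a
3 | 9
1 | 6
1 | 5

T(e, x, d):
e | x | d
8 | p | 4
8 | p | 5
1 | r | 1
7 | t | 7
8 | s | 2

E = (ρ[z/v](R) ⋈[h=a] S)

Subexpression sizes:
  R → 5
  ρ[z/v](R) → 5
  S → 3
  (ρ[z/v](R) ⋈[h=a] S) → 2

|E| = 2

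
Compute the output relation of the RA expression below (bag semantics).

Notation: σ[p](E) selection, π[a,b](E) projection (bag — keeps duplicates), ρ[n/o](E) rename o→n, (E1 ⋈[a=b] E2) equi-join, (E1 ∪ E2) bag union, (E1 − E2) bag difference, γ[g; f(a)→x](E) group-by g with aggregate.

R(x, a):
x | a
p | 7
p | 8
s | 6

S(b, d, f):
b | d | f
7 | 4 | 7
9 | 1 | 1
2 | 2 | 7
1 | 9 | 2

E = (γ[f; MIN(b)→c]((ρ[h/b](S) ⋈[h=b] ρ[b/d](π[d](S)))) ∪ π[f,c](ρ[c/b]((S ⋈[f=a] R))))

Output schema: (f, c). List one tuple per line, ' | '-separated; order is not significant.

Per-node cardinality:
  S → 4
  ρ[h/b](S) → 4
  S → 4
  π[d](S) → 4
  ρ[b/d](π[d](S)) → 4
  (ρ[h/b](S) ⋈[h=b] ρ[b/d](π[d](S))) → 3
  γ[f; MIN(b)→c]((ρ[h/b](S) ⋈[h=b] ρ[b/d](π[d](S)))) → 3
  S → 4
  R → 3
  (S ⋈[f=a] R) → 2
  ρ[c/b]((S ⋈[f=a] R)) → 2
  π[f,c](ρ[c/b]((S ⋈[f=a] R))) → 2
  (γ[f; MIN(b)→c]((ρ[h/b](S) ⋈[h=b] ρ[b/d](π[d](S)))) ∪ π[f,c](ρ[c/b]((S ⋈[f=a] R)))) → 5

== RESULT ==
f | c
1 | 9
2 | 1
7 | 2
7 | 2
7 | 7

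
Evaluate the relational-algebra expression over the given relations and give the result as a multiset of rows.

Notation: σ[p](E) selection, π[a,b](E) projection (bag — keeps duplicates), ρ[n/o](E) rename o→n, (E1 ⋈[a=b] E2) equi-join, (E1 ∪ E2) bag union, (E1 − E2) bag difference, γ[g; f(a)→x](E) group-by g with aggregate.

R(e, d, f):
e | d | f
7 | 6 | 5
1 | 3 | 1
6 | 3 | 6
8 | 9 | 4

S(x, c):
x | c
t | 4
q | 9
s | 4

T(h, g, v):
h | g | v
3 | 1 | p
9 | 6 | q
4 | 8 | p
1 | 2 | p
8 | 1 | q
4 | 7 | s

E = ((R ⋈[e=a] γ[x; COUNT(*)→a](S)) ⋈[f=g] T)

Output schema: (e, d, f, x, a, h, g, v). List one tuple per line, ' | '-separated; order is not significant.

Per-node cardinality:
  R → 4
  S → 3
  γ[x; COUNT(*)→a](S) → 3
  (R ⋈[e=a] γ[x; COUNT(*)→a](S)) → 3
  T → 6
  ((R ⋈[e=a] γ[x; COUNT(*)→a](S)) ⋈[f=g] T) → 6

== RESULT ==
e | d | f | x | a | h | g | v
1 | 3 | 1 | q | 1 | 3 | 1 | p
1 | 3 | 1 | q | 1 | 8 | 1 | q
1 | 3 | 1 | s | 1 | 3 | 1 | p
1 | 3 | 1 | s | 1 | 8 | 1 | q
1 | 3 | 1 | t | 1 | 3 | 1 | p
1 | 3 | 1 | t | 1 | 8 | 1 | q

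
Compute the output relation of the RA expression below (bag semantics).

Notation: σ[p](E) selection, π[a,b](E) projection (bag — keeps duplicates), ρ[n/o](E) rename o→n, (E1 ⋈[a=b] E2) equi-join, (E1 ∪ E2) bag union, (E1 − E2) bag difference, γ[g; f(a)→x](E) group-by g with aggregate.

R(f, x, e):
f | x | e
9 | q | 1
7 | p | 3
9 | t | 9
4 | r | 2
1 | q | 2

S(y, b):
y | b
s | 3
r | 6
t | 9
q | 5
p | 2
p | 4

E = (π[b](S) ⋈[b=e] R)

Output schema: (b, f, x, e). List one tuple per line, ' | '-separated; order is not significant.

Row counts bottom-up:
  S → 6
  π[b](S) → 6
  R → 5
  (π[b](S) ⋈[b=e] R) → 4

== RESULT ==
b | f | x | e
2 | 1 | q | 2
2 | 4 | r | 2
3 | 7 | p | 3
9 | 9 | t | 9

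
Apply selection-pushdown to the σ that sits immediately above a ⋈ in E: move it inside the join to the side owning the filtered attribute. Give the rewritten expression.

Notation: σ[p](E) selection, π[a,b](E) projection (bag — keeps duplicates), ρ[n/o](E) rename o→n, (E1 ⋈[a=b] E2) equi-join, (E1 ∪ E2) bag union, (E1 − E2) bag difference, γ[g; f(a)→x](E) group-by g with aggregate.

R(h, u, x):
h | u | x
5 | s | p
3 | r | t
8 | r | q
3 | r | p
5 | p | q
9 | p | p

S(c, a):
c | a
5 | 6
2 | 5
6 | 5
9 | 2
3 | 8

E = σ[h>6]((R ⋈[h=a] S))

σ filters on h, owned by the left side.
E' = (σ[h>6](R) ⋈[h=a] S)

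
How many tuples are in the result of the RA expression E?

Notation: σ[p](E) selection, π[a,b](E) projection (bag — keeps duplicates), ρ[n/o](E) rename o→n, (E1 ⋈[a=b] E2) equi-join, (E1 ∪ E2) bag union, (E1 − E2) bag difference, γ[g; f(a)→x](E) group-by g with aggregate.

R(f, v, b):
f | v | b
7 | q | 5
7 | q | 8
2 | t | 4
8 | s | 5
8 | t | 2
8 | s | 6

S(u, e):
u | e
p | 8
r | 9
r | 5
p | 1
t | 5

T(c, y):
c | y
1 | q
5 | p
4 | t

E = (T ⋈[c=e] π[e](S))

Per-node cardinality:
  T → 3
  S → 5
  π[e](S) → 5
  (T ⋈[c=e] π[e](S)) → 3

|E| = 3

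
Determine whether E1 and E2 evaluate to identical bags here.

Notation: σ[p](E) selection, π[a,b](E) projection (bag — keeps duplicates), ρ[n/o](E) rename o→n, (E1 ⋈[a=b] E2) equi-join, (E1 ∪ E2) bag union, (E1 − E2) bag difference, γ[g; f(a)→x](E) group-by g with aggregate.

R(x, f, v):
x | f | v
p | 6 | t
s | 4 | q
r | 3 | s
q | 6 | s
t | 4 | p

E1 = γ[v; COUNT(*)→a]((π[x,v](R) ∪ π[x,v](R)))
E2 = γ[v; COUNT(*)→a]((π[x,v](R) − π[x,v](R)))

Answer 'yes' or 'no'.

E1 stepwise |·|:
  R → 5
  π[x,v](R) → 5
  R → 5
  π[x,v](R) → 5
  (π[x,v](R) ∪ π[x,v](R)) → 10
  γ[v; COUNT(*)→a]((π[x,v](R) ∪ π[x,v](R))) → 4
E2 stepwise |·|:
  R → 5
  π[x,v](R) → 5
  R → 5
  π[x,v](R) → 5
  (π[x,v](R) − π[x,v](R)) → 0
  γ[v; COUNT(*)→a]((π[x,v](R) − π[x,v](R))) → 0

E1 result:
v | a
p | 2
q | 2
s | 4
t | 2
E2 result:
v | a
(0 rows)
Witness: ('t', 2) appears 1× in E1 but 0× in E2.

no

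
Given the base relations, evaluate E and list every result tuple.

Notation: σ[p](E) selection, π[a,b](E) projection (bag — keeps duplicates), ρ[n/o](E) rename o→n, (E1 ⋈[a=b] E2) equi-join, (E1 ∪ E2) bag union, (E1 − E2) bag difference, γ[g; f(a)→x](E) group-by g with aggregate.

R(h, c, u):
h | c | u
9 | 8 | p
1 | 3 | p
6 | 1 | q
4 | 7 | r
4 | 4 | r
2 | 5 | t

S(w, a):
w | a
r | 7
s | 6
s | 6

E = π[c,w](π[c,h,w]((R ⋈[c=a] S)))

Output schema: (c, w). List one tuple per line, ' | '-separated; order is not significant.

Subexpression sizes:
  R → 6
  S → 3
  (R ⋈[c=a] S) → 1
  π[c,h,w]((R ⋈[c=a] S)) → 1
  π[c,w](π[c,h,w]((R ⋈[c=a] S))) → 1

== RESULT ==
c | w
7 | r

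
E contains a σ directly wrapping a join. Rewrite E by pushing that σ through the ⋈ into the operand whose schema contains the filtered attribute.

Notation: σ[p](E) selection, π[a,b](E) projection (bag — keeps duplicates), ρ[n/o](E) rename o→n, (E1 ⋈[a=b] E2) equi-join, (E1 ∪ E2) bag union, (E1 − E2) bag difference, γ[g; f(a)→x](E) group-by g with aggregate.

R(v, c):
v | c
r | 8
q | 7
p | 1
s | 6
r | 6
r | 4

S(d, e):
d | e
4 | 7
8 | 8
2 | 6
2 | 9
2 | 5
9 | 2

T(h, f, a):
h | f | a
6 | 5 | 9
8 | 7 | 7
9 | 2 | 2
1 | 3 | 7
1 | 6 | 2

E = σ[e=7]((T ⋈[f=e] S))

σ filters on e, owned by the right side.
E' = (T ⋈[f=e] σ[e=7](S))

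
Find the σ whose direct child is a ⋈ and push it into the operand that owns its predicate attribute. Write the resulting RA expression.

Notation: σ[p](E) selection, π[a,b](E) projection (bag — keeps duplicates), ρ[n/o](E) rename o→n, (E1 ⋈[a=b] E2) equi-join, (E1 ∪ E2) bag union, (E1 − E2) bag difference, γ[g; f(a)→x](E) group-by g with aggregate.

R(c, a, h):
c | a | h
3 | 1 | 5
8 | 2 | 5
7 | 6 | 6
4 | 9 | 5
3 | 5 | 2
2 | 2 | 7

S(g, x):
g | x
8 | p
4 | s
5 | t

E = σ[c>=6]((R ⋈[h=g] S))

σ filters on c, owned by the left side.
E' = (σ[c>=6](R) ⋈[h=g] S)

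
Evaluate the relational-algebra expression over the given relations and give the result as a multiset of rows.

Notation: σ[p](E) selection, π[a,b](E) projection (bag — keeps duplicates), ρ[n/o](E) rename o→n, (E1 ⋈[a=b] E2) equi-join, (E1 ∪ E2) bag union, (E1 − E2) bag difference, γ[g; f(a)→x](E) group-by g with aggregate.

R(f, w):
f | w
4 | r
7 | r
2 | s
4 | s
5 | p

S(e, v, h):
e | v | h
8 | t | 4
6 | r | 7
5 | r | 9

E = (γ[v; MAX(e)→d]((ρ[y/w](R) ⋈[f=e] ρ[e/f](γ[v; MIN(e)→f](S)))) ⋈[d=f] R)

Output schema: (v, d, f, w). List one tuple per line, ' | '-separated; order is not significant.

Subexpression sizes:
  R → 5
  ρ[y/w](R) → 5
  S → 3
  γ[v; MIN(e)→f](S) → 2
  ρ[e/f](γ[v; MIN(e)→f](S)) → 2
  (ρ[y/w](R) ⋈[f=e] ρ[e/f](γ[v; MIN(e)→f](S))) → 1
  γ[v; MAX(e)→d]((ρ[y/w](R) ⋈[f=e] ρ[e/f](γ[v; MIN(e)→f](S)))) → 1
  R → 5
  (γ[v; MAX(e)→d]((ρ[y/w](R) ⋈[f=e] ρ[e/f](γ[v; MIN(e)→f](S)))) ⋈[d=f] R) → 1

== RESULT ==
v | d | f | w
r | 5 | 5 | p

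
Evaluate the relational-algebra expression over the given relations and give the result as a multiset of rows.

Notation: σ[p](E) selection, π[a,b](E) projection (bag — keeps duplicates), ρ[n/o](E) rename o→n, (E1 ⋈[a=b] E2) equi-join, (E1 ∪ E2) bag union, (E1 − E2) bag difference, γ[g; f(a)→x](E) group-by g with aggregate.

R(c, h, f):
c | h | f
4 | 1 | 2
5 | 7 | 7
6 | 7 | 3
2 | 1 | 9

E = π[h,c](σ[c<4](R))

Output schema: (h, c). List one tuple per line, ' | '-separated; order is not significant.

Stepwise |·|:
  R → 4
  σ[c<4](R) → 1
  π[h,c](σ[c<4](R)) → 1

== RESULT ==
h | c
1 | 2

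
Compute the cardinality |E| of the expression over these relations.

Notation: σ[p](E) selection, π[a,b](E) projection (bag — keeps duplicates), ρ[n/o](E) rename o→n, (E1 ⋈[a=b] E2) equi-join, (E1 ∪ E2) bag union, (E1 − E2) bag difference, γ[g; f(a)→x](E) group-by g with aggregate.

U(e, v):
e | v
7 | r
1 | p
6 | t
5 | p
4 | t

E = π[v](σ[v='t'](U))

Per-node cardinality:
  U → 5
  σ[v='t'](U) → 2
  π[v](σ[v='t'](U)) → 2

|E| = 2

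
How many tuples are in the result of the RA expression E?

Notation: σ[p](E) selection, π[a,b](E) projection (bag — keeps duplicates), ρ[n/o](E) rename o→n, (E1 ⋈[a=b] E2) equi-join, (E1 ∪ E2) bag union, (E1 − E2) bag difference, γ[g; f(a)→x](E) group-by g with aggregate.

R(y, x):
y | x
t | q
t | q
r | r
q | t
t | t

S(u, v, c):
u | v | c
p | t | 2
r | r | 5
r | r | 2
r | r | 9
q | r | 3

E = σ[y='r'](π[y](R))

Row counts bottom-up:
  R → 5
  π[y](R) → 5
  σ[y='r'](π[y](R)) → 1

|E| = 1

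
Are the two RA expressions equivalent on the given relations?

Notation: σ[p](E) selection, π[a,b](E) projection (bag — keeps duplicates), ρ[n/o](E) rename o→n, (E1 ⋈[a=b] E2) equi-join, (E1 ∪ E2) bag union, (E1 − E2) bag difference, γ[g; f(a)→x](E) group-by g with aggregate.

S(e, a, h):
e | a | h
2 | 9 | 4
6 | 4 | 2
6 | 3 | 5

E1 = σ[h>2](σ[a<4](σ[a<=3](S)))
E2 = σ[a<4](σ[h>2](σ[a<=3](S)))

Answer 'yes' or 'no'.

E1 stepwise |·|:
  S → 3
  σ[a<=3](S) → 1
  σ[a<4](σ[a<=3](S)) → 1
  σ[h>2](σ[a<4](σ[a<=3](S))) → 1
E2 stepwise |·|:
  S → 3
  σ[a<=3](S) → 1
  σ[h>2](σ[a<=3](S)) → 1
  σ[a<4](σ[h>2](σ[a<=3](S))) → 1

E1 and E2 produce the same multiset:
e | a | h
6 | 3 | 5

yes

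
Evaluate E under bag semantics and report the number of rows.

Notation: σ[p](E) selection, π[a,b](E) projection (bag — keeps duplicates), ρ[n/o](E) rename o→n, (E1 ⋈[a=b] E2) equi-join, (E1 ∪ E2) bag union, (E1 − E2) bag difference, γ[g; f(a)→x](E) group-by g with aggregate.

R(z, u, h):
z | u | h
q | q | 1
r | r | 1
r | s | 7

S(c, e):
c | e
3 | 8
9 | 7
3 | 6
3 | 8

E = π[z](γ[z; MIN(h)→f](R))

Row counts bottom-up:
  R → 3
  γ[z; MIN(h)→f](R) → 2
  π[z](γ[z; MIN(h)→f](R)) → 2

|E| = 2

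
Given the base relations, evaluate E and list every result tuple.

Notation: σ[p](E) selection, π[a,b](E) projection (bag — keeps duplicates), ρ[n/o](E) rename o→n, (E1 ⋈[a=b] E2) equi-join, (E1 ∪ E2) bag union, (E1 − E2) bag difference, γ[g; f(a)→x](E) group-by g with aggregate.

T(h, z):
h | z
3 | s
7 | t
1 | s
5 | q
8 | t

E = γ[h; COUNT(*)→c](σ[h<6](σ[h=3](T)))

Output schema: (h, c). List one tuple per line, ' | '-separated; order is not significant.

Row counts bottom-up:
  T → 5
  σ[h=3](T) → 1
  σ[h<6](σ[h=3](T)) → 1
  γ[h; COUNT(*)→c](σ[h<6](σ[h=3](T))) → 1

== RESULT ==
h | c
3 | 1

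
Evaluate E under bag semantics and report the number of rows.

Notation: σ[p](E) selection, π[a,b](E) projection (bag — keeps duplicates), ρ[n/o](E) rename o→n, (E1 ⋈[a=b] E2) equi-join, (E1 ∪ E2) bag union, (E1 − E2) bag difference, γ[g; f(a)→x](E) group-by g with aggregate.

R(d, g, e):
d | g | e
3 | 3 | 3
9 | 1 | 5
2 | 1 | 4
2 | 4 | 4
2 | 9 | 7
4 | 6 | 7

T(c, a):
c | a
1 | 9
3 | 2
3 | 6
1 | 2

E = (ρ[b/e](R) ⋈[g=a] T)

Subexpression sizes:
  R → 6
  ρ[b/e](R) → 6
  T → 4
  (ρ[b/e](R) ⋈[g=a] T) → 2

|E| = 2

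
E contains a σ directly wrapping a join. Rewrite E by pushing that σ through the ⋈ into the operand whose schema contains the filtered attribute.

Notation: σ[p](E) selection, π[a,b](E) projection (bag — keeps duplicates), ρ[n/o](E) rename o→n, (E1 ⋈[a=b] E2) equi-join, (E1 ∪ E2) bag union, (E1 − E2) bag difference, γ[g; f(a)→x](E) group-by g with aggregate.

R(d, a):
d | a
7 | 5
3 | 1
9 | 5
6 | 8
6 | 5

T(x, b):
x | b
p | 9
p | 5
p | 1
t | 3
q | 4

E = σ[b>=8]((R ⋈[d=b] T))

σ filters on b, owned by the right side.
E' = (R ⋈[d=b] σ[b>=8](T))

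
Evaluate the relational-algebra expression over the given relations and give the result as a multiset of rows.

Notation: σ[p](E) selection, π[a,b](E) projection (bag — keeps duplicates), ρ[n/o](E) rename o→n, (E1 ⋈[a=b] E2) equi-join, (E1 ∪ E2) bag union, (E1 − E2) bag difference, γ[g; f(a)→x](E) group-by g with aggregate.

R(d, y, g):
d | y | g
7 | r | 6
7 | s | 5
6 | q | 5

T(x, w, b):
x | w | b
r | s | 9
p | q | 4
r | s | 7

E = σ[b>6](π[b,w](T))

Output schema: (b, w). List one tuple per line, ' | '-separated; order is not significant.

Per-node cardinality:
  T → 3
  π[b,w](T) → 3
  σ[b>6](π[b,w](T)) → 2

== RESULT ==
b | w
7 | s
9 | s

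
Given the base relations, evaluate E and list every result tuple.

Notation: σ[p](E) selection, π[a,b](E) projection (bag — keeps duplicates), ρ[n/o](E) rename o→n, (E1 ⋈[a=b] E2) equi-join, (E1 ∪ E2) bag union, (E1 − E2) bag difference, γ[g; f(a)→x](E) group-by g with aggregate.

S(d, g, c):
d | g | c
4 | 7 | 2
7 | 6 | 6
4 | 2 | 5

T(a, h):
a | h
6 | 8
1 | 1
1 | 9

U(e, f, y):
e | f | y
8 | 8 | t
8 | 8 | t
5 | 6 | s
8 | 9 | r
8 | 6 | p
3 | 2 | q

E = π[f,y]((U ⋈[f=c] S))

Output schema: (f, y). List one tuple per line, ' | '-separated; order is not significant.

Stepwise |·|:
  U → 6
  S → 3
  (U ⋈[f=c] S) → 3
  π[f,y]((U ⋈[f=c] S)) → 3

== RESULT ==
f | y
2 | q
6 | p
6 | s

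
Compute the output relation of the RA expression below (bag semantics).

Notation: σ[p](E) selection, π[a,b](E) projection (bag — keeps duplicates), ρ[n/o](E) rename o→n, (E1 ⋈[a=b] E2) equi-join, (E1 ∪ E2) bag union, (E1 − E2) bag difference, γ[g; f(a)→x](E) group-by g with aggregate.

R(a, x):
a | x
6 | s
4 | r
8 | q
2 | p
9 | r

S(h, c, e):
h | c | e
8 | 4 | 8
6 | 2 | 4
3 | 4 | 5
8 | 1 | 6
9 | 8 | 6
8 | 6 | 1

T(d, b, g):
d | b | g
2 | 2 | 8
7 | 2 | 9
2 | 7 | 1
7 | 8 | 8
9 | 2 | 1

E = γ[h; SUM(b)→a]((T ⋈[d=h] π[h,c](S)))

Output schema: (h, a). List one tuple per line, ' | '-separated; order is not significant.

Stepwise |·|:
  T → 5
  S → 6
  π[h,c](S) → 6
  (T ⋈[d=h] π[h,c](S)) → 1
  γ[h; SUM(b)→a]((T ⋈[d=h] π[h,c](S))) → 1

== RESULT ==
h | a
9 | 2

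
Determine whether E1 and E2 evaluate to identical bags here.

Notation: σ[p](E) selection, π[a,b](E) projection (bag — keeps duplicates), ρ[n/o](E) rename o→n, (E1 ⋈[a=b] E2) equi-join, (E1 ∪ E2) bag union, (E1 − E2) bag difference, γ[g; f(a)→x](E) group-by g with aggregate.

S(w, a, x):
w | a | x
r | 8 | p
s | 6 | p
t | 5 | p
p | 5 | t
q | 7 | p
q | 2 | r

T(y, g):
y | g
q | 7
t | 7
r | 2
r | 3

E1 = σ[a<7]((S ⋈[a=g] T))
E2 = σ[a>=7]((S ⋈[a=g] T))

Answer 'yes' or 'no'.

E1 stepwise |·|:
  S → 6
  T → 4
  (S ⋈[a=g] T) → 3
  σ[a<7]((S ⋈[a=g] T)) → 1
E2 stepwise |·|:
  S → 6
  T → 4
  (S ⋈[a=g] T) → 3
  σ[a>=7]((S ⋈[a=g] T)) → 2

E1 result:
w | a | x | y | g
q | 2 | r | r | 2
E2 result:
w | a | x | y | g
q | 7 | p | q | 7
q | 7 | p | t | 7
Witness: ('q', 7, 'p', 't', 7) appears 0× in E1 but 1× in E2.

no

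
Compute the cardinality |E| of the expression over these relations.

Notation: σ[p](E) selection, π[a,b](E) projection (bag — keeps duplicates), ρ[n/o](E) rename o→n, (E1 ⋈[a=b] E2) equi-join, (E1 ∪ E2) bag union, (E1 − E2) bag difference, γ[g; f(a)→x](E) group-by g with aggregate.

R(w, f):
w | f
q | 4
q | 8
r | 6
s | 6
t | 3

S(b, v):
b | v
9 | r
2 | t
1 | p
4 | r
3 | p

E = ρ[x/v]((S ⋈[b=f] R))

Subexpression sizes:
  S → 5
  R → 5
  (S ⋈[b=f] R) → 2
  ρ[x/v]((S ⋈[b=f] R)) → 2

|E| = 2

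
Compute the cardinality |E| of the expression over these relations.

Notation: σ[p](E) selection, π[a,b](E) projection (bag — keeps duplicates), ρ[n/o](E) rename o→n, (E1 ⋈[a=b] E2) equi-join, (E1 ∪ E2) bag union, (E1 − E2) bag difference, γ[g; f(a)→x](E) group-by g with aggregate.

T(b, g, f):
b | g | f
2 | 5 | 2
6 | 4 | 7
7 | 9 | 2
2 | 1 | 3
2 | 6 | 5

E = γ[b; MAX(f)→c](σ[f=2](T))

Row counts bottom-up:
  T → 5
  σ[f=2](T) → 2
  γ[b; MAX(f)→c](σ[f=2](T)) → 2

|E| = 2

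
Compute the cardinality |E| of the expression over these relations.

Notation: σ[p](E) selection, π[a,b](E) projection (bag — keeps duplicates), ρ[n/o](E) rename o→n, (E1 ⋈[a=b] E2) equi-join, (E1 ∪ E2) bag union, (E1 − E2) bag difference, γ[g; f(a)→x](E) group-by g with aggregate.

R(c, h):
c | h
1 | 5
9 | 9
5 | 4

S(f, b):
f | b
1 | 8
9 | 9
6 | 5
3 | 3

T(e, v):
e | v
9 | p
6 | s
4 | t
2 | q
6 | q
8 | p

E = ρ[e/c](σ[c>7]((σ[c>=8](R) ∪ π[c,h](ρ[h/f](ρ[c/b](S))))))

Row counts bottom-up:
  R → 3
  σ[c>=8](R) → 1
  S → 4
  ρ[c/b](S) → 4
  ρ[h/f](ρ[c/b](S)) → 4
  π[c,h](ρ[h/f](ρ[c/b](S))) → 4
  (σ[c>=8](R) ∪ π[c,h](ρ[h/f](ρ[c/b](S)))) → 5
  σ[c>7]((σ[c>=8](R) ∪ π[c,h](ρ[h/f](ρ[c/b](S))))) → 3
  ρ[e/c](σ[c>7]((σ[c>=8](R) ∪ π[c,h](ρ[h/f](ρ[c/b](S)))))) → 3

|E| = 3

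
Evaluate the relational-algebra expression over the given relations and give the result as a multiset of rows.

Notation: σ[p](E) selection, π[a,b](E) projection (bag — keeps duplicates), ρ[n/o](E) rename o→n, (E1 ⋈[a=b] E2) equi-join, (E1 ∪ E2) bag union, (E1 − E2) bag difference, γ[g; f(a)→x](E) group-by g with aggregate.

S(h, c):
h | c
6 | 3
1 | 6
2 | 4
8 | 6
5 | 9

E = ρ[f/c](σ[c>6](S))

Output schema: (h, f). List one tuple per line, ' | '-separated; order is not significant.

Row counts bottom-up:
  S → 5
  σ[c>6](S) → 1
  ρ[f/c](σ[c>6](S)) → 1

== RESULT ==
h | f
5 | 9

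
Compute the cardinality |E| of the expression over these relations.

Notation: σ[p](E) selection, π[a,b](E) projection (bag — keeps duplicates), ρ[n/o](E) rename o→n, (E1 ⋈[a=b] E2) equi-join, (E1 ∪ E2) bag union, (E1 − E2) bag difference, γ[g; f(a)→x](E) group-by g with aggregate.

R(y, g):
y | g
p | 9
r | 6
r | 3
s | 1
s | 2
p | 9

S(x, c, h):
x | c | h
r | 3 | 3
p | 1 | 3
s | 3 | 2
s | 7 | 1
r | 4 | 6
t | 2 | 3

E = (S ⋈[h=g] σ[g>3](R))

Stepwise |·|:
  S → 6
  R → 6
  σ[g>3](R) → 3
  (S ⋈[h=g] σ[g>3](R)) → 1

|E| = 1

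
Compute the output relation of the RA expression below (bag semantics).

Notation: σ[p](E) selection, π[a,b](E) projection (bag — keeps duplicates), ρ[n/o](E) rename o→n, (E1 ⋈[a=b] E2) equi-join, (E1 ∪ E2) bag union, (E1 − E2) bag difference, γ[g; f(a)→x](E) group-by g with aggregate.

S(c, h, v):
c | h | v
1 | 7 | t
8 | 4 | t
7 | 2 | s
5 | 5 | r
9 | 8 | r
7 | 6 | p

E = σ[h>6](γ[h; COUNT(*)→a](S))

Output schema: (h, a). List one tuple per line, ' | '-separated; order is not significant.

Stepwise |·|:
  S → 6
  γ[h; COUNT(*)→a](S) → 6
  σ[h>6](γ[h; COUNT(*)→a](S)) → 2

== RESULT ==
h | a
7 | 1
8 | 1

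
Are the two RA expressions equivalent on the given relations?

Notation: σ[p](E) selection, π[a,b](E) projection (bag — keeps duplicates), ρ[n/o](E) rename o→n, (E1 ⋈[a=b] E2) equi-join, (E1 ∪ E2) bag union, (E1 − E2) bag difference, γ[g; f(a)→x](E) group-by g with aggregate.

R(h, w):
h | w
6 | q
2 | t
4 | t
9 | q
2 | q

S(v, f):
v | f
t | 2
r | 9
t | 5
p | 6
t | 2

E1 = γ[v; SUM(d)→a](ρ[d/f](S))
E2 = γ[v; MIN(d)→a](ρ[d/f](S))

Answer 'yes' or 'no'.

E1 stepwise |·|:
  S → 5
  ρ[d/f](S) → 5
  γ[v; SUM(d)→a](ρ[d/f](S)) → 3
E2 stepwise |·|:
  S → 5
  ρ[d/f](S) → 5
  γ[v; MIN(d)→a](ρ[d/f](S)) → 3

E1 result:
v | a
p | 6
r | 9
t | 9
E2 result:
v | a
p | 6
r | 9
t | 2
Witness: ('t', 9) appears 1× in E1 but 0× in E2.

no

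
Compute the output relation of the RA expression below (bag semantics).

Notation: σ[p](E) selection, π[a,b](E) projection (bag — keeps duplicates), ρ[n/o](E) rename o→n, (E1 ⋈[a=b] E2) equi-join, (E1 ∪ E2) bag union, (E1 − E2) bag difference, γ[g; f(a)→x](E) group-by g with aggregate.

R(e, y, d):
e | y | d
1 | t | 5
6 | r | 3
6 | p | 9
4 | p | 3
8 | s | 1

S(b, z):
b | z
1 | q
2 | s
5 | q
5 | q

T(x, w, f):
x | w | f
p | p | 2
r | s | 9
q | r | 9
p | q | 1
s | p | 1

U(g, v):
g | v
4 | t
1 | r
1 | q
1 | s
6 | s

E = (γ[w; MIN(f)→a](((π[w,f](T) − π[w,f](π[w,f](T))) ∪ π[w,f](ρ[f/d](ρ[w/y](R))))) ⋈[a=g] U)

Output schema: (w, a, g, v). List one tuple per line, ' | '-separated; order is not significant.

Per-node cardinality:
  T → 5
  π[w,f](T) → 5
  T → 5
  π[w,f](T) → 5
  π[w,f](π[w,f](T)) → 5
  (π[w,f](T) − π[w,f](π[w,f](T))) → 0
  R → 5
  ρ[w/y](R) → 5
  ρ[f/d](ρ[w/y](R)) → 5
  π[w,f](ρ[f/d](ρ[w/y](R))) → 5
  ((π[w,f](T) − π[w,f](π[w,f](T))) ∪ π[w,f](ρ[f/d](ρ[w/y](R)))) → 5
  γ[w; MIN(f)→a](((π[w,f](T) − π[w,f](π[w,f](T))) ∪ π[w,f](ρ[f/d](ρ[w/y](R))))) → 4
  U → 5
  (γ[w; MIN(f)→a](((π[w,f](T) − π[w,f](π[w,f](T))) ∪ π[w,f](ρ[f/d](ρ[w/y](R))))) ⋈[a=g] U) → 3

== RESULT ==
w | a | g | v
s | 1 | 1 | q
s | 1 | 1 | r
s | 1 | 1 | s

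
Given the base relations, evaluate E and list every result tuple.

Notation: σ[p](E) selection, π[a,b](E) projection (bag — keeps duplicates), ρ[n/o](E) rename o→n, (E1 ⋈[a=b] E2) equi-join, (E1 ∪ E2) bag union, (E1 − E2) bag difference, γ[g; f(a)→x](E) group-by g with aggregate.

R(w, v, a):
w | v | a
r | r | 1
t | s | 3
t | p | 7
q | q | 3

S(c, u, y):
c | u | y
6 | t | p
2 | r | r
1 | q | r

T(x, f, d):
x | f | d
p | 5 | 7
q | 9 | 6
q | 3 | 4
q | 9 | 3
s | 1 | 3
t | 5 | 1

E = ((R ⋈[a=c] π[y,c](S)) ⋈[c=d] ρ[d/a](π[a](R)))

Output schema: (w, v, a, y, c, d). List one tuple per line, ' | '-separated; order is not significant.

Row counts bottom-up:
  R → 4
  S → 3
  π[y,c](S) → 3
  (R ⋈[a=c] π[y,c](S)) → 1
  R → 4
  π[a](R) → 4
  ρ[d/a](π[a](R)) → 4
  ((R ⋈[a=c] π[y,c](S)) ⋈[c=d] ρ[d/a](π[a](R))) → 1

== RESULT ==
w | v | a | y | c | d
r | r | 1 | r | 1 | 1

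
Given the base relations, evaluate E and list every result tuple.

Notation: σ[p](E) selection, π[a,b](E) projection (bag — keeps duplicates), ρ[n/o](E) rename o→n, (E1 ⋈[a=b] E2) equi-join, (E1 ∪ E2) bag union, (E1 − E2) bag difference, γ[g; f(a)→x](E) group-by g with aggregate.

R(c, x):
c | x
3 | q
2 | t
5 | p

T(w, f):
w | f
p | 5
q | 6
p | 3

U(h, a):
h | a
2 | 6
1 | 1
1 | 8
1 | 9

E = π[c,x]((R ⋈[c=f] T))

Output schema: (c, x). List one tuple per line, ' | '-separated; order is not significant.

Per-node cardinality:
  R → 3
  T → 3
  (R ⋈[c=f] T) → 2
  π[c,x]((R ⋈[c=f] T)) → 2

== RESULT ==
c | x
3 | q
5 | p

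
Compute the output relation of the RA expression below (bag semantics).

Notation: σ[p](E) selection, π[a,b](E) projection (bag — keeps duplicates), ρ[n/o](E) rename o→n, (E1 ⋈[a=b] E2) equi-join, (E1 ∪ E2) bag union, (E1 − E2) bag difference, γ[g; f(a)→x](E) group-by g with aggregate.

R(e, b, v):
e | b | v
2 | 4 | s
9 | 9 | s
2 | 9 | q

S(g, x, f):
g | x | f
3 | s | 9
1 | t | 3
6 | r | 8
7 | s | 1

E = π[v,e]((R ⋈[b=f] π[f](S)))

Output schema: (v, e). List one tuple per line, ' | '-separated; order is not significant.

Subexpression sizes:
  R → 3
  S → 4
  π[f](S) → 4
  (R ⋈[b=f] π[f](S)) → 2
  π[v,e]((R ⋈[b=f] π[f](S))) → 2

== RESULT ==
v | e
q | 2
s | 9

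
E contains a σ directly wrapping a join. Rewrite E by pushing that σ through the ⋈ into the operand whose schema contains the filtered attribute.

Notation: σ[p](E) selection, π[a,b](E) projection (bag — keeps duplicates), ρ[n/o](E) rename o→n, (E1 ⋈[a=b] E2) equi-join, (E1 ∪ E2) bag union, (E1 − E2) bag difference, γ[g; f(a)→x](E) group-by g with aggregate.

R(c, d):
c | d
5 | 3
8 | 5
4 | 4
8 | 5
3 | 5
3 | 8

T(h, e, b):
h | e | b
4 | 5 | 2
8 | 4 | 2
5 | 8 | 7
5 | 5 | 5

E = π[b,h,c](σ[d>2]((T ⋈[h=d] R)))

σ filters on d, owned by the right side.
E' = π[b,h,c]((T ⋈[h=d] σ[d>2](R)))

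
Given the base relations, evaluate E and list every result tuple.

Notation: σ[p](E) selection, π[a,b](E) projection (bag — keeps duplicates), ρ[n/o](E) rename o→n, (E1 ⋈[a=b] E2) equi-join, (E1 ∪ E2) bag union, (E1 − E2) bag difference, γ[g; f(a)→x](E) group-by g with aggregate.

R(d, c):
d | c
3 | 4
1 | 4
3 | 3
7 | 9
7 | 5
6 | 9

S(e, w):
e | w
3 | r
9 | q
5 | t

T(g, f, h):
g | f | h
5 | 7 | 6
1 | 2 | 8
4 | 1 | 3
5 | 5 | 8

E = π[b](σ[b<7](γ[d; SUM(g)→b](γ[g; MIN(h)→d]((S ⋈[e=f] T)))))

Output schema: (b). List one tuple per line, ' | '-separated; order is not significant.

Subexpression sizes:
  S → 3
  T → 4
  (S ⋈[e=f] T) → 1
  γ[g; MIN(h)→d]((S ⋈[e=f] T)) → 1
  γ[d; SUM(g)→b](γ[g; MIN(h)→d]((S ⋈[e=f] T))) → 1
  σ[b<7](γ[d; SUM(g)→b](γ[g; MIN(h)→d]((S ⋈[e=f] T)))) → 1
  π[b](σ[b<7](γ[d; SUM(g)→b](γ[g; MIN(h)→d]((S ⋈[e=f] T))))) → 1

== RESULT ==
b
5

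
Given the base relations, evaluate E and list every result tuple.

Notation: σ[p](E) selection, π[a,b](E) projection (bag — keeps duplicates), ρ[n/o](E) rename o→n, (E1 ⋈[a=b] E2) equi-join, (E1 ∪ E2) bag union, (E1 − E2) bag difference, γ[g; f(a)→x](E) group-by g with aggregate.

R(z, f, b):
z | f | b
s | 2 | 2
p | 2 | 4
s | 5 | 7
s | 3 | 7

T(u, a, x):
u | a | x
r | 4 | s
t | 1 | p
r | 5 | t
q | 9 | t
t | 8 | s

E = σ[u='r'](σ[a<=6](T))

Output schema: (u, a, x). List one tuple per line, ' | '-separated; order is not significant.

Subexpression sizes:
  T → 5
  σ[a<=6](T) → 3
  σ[u='r'](σ[a<=6](T)) → 2

== RESULT ==
u | a | x
r | 4 | s
r | 5 | t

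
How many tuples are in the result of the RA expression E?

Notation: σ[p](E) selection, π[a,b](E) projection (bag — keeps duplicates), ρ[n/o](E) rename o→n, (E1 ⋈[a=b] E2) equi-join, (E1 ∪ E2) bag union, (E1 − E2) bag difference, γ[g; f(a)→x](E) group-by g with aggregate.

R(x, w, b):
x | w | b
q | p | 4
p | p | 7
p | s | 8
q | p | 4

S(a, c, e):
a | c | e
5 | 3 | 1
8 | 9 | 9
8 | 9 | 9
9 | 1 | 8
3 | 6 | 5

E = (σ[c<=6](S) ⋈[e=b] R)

Row counts bottom-up:
  S → 5
  σ[c<=6](S) → 3
  R → 4
  (σ[c<=6](S) ⋈[e=b] R) → 1

|E| = 1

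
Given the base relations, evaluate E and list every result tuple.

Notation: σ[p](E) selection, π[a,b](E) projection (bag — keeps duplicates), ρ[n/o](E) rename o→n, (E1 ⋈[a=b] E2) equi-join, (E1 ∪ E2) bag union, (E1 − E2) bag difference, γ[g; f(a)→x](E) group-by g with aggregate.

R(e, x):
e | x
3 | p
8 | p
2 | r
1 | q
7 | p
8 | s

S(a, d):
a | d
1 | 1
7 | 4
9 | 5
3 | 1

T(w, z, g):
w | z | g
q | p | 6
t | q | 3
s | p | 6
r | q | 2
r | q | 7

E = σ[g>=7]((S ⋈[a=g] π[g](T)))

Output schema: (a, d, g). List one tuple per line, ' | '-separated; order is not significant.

Row counts bottom-up:
  S → 4
  T → 5
  π[g](T) → 5
  (S ⋈[a=g] π[g](T)) → 2
  σ[g>=7]((S ⋈[a=g] π[g](T))) → 1

== RESULT ==
a | d | g
7 | 4 | 7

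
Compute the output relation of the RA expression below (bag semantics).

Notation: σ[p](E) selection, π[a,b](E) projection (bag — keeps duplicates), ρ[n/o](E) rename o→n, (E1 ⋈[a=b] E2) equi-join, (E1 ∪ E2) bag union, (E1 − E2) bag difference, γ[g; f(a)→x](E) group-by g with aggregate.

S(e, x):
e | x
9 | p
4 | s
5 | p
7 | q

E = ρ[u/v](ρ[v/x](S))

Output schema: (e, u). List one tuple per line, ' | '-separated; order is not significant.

Per-node cardinality:
  S → 4
  ρ[v/x](S) → 4
  ρ[u/v](ρ[v/x](S)) → 4

== RESULT ==
e | u
4 | s
5 | p
7 | q
9 | p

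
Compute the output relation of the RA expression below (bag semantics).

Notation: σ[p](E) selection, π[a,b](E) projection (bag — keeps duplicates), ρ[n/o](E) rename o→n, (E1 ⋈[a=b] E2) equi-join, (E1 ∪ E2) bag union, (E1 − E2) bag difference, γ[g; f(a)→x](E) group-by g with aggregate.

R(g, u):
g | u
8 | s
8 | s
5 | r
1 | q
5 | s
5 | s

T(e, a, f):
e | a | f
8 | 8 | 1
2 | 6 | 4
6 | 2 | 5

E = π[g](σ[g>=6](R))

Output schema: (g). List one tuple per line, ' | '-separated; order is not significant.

Stepwise |·|:
  R → 6
  σ[g>=6](R) → 2
  π[g](σ[g>=6](R)) → 2

== RESULT ==
g
8
8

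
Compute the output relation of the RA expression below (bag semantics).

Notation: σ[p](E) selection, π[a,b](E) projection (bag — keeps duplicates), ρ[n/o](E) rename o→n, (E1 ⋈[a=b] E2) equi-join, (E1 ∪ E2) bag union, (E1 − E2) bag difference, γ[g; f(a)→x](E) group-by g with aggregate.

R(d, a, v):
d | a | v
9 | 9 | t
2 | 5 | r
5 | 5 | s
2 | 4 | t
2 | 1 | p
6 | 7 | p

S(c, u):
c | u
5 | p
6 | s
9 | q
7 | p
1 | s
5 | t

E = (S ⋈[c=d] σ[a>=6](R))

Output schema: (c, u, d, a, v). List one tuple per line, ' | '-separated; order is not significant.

Subexpression sizes:
  S → 6
  R → 6
  σ[a>=6](R) → 2
  (S ⋈[c=d] σ[a>=6](R)) → 2

== RESULT ==
c | u | d | a | v
6 | s | 6 | 7 | p
9 | q | 9 | 9 | t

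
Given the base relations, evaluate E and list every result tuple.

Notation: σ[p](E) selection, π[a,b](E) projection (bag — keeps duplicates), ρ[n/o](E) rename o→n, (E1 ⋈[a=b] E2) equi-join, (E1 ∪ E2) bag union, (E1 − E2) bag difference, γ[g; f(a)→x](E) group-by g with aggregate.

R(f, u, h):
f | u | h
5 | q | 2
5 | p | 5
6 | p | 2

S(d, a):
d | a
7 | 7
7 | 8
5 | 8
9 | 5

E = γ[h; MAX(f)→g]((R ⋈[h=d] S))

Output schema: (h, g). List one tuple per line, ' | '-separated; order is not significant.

Per-node cardinality:
  R → 3
  S → 4
  (R ⋈[h=d] S) → 1
  γ[h; MAX(f)→g]((R ⋈[h=d] S)) → 1

== RESULT ==
h | g
5 | 5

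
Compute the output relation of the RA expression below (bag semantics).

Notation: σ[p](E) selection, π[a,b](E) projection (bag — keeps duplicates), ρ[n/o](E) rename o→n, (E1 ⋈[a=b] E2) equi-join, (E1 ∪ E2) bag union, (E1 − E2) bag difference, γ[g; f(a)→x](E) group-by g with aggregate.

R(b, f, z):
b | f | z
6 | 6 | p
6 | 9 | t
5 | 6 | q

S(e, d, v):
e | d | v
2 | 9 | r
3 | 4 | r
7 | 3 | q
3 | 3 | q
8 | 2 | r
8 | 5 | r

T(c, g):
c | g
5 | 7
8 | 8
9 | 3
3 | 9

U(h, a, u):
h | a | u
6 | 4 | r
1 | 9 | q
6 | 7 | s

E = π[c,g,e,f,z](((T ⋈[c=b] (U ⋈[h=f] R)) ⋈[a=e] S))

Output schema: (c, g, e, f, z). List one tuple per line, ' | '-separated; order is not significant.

Per-node cardinality:
  T → 4
  U → 3
  R → 3
  (U ⋈[h=f] R) → 4
  (T ⋈[c=b] (U ⋈[h=f] R)) → 2
  S → 6
  ((T ⋈[c=b] (U ⋈[h=f] R)) ⋈[a=e] S) → 1
  π[c,g,e,f,z](((T ⋈[c=b] (U ⋈[h=f] R)) ⋈[a=e] S)) → 1

== RESULT ==
c | g | e | f | z
5 | 7 | 7 | 6 | q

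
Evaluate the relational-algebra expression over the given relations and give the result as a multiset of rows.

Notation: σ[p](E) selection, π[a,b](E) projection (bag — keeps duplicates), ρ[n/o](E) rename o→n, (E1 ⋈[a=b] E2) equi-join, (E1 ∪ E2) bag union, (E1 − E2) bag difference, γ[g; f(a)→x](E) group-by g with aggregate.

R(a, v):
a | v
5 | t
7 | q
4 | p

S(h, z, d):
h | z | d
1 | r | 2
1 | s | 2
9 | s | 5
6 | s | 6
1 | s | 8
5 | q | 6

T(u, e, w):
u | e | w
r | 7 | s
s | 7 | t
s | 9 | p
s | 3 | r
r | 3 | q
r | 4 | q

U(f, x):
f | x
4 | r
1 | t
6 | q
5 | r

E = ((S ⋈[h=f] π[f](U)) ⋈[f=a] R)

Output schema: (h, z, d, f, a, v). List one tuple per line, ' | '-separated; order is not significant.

Per-node cardinality:
  S → 6
  U → 4
  π[f](U) → 4
  (S ⋈[h=f] π[f](U)) → 5
  R → 3
  ((S ⋈[h=f] π[f](U)) ⋈[f=a] R) → 1

== RESULT ==
h | z | d | f | a | v
5 | q | 6 | 5 | 5 | t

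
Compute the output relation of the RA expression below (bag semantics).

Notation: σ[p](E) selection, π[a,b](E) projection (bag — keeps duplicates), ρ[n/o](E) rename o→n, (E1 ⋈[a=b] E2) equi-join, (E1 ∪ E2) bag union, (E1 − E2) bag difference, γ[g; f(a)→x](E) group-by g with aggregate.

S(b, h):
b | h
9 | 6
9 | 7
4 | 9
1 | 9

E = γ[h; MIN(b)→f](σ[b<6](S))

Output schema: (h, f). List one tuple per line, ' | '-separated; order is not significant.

Subexpression sizes:
  S → 4
  σ[b<6](S) → 2
  γ[h; MIN(b)→f](σ[b<6](S)) → 1

== RESULT ==
h | f
9 | 1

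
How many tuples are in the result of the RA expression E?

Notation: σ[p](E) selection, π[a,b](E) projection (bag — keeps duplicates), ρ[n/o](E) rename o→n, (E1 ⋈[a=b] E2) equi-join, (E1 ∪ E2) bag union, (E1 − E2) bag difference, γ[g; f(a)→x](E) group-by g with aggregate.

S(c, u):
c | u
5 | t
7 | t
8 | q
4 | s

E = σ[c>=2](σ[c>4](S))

Stepwise |·|:
  S → 4
  σ[c>4](S) → 3
  σ[c>=2](σ[c>4](S)) → 3

|E| = 3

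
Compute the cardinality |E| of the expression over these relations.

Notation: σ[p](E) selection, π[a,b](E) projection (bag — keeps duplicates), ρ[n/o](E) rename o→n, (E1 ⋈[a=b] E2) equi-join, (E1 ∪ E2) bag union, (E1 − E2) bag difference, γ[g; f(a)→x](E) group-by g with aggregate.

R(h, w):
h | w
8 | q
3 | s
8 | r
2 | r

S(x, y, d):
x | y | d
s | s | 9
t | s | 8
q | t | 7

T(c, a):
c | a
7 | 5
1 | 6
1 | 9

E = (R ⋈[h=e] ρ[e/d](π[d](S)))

Per-node cardinality:
  R → 4
  S → 3
  π[d](S) → 3
  ρ[e/d](π[d](S)) → 3
  (R ⋈[h=e] ρ[e/d](π[d](S))) → 2

|E| = 2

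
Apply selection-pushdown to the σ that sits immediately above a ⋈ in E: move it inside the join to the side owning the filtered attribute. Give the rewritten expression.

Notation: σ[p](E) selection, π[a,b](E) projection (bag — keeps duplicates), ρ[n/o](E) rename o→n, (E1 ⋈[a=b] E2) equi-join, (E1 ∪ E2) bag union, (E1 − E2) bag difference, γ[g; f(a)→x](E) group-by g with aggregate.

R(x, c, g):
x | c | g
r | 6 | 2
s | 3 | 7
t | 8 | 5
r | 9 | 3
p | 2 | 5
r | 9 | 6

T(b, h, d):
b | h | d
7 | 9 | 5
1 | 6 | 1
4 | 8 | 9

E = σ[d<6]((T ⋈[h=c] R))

σ filters on d, owned by the left side.
E' = (σ[d<6](T) ⋈[h=c] R)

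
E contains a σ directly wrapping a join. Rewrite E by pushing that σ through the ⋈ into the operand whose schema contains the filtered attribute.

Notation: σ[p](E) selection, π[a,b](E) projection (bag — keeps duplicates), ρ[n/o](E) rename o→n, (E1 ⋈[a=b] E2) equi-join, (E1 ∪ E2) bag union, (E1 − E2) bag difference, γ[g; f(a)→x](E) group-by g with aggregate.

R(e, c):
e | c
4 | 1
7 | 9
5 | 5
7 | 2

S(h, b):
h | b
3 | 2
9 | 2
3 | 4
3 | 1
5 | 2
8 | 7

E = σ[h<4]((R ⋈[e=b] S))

σ filters on h, owned by the right side.
E' = (R ⋈[e=b] σ[h<4](S))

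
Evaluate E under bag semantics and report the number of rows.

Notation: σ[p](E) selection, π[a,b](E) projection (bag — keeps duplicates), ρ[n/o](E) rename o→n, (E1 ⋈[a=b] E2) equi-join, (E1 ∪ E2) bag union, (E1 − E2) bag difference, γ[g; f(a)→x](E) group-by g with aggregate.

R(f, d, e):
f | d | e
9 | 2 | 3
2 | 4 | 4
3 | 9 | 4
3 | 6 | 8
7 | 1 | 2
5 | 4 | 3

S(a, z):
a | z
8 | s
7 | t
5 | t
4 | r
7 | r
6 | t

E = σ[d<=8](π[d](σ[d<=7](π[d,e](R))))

Per-node cardinality:
  R → 6
  π[d,e](R) → 6
  σ[d<=7](π[d,e](R)) → 5
  π[d](σ[d<=7](π[d,e](R))) → 5
  σ[d<=8](π[d](σ[d<=7](π[d,e](R)))) → 5

|E| = 5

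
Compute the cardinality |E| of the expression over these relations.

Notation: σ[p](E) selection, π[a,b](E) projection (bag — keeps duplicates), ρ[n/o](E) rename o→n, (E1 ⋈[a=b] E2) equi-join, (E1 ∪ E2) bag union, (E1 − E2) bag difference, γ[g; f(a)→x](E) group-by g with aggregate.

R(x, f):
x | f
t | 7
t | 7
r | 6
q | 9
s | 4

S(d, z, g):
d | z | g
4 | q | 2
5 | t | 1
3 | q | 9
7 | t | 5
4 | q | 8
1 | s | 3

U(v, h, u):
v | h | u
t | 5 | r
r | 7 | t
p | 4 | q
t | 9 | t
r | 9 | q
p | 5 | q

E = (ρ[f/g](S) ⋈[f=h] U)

Row counts bottom-up:
  S → 6
  ρ[f/g](S) → 6
  U → 6
  (ρ[f/g](S) ⋈[f=h] U) → 4

|E| = 4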